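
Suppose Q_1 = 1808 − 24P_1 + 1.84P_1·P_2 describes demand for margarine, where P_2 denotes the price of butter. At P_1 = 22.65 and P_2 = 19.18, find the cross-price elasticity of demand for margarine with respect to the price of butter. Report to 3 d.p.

At P_1 = 22.65 and P_2 = 19.18: Q_1 = 2063.746.
∂Q_1/∂P_2 = 1.84P_1 = 1.84(22.65) = 41.6760.
ε = (∂Q_1/∂P_2)(P_2/Q_1) = 41.6760 × (19.18/2063.746) ≈ 0.387.

0.387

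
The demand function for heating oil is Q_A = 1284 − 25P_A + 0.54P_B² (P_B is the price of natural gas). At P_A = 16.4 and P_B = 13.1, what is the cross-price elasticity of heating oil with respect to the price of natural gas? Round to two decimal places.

At P_A = 16.4 and P_B = 13.1: Q_A = 966.669.
∂Q_A/∂P_B = 1.08P_B = 1.08(13.1) = 14.1480.
ε = (∂Q_A/∂P_B)(P_B/Q_A) = 14.1480 × (13.1/966.669) ≈ 0.19.
ε > 0: substitutes.

0.19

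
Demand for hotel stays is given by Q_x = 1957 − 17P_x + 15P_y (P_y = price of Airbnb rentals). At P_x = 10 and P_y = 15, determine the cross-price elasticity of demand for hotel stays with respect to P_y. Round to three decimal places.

At P_x = 10 and P_y = 15: Q_x = 2012.
∂Q_x/∂P_y = 15.
ε = (∂Q_x/∂P_y)(P_y/Q_x) = 15 × (15/2012) ≈ 0.112.

0.112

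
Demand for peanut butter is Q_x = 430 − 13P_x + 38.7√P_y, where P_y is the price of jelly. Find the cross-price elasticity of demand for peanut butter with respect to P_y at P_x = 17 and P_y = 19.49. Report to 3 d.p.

At P_x = 17 and P_y = 19.49: Q_x = 379.851.
∂Q_x/∂P_y = 38.7/(2√P_y) = 38.7/(2√19.49) = 4.3830.
ε = (∂Q_x/∂P_y)(P_y/Q_x) = 4.3830 × (19.49/379.851) ≈ 0.225.
ε > 0: substitutes.

0.225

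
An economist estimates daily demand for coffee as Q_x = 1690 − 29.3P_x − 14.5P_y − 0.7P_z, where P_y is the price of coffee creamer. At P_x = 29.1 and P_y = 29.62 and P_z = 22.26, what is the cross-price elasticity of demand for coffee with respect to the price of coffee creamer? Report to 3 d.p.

-1.095

At P_x = 29.1 and P_y = 29.62 and P_z = 22.26: Q_x = 392.298.
∂Q_x/∂P_y = -14.5.
ε = (∂Q_x/∂P_y)(P_y/Q_x) = -14.5 × (29.62/392.298) ≈ -1.095.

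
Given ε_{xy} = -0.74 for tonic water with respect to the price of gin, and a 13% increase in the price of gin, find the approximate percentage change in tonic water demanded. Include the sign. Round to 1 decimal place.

%ΔQ ≈ ε × %ΔP of gin = -0.74 × (13%) = -9.6%.
Demand for tonic water falls by about 9.6%.

-9.6%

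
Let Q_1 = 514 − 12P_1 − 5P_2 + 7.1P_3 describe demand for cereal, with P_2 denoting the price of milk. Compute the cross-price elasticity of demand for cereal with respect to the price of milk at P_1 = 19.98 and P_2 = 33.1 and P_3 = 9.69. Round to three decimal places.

-0.932

At P_1 = 19.98 and P_2 = 33.1 and P_3 = 9.69: Q_1 = 177.539.
∂Q_1/∂P_2 = -5.
ε = (∂Q_1/∂P_2)(P_2/Q_1) = -5 × (33.1/177.539) ≈ -0.932.
Since ε < 0, cereal and milk are complements.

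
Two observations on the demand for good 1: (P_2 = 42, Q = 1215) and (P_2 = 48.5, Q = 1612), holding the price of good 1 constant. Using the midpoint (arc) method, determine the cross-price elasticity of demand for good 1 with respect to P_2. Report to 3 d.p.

1.955

ΔQ_1 = 1612 − 1215 = 397; ΔP_2 = 48.5 − 42 = 6.5.
Midpoints: Q̄_1 = 1413.5, P̄_2 = 45.25.
ε = (ΔQ_1/Q̄_1)/(ΔP_2/P̄_2) = (397/1413.5)/(6.5/45.25) ≈ 1.955.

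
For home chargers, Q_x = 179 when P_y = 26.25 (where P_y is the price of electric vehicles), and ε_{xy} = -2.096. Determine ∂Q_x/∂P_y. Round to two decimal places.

-14.29

ε = (∂Q_x/∂P_y)·(P_y/Q_x) ⇒ ∂Q_x/∂P_y = ε·Q_x/P_y = -2.096 × 179/26.25 ≈ -14.29.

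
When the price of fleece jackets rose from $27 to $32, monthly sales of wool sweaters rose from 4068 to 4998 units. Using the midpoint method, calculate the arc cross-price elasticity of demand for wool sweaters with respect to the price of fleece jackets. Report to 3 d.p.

1.210

ΔQ_A = 4998 − 4068 = 930; ΔP_B = 32 − 27 = 5.
Midpoints: Q̄_A = 4533.0, P̄_B = 29.50.
ε = (ΔQ_A/Q̄_A)/(ΔP_B/P̄_B) = (930/4533.0)/(5/29.50) ≈ 1.210.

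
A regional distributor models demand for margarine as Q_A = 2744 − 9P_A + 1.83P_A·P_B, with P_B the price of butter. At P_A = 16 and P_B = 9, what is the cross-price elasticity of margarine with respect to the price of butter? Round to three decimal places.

At P_A = 16 and P_B = 9: Q_A = 2863.52.
∂Q_A/∂P_B = 1.83P_A = 1.83(16) = 29.2800.
ε = (∂Q_A/∂P_B)(P_B/Q_A) = 29.2800 × (9/2863.52) ≈ 0.092.
ε > 0: substitutes.

0.092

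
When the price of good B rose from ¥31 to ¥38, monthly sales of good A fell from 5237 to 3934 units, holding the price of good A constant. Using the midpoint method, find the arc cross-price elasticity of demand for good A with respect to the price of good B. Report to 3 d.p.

ΔQ_A = 3934 − 5237 = -1303; ΔP_B = 38 − 31 = 7.
Midpoints: Q̄_A = 4585.5, P̄_B = 34.50.
ε = (ΔQ_A/Q̄_A)/(ΔP_B/P̄_B) = (-1303/4585.5)/(7/34.50) ≈ -1.400.
ε < 0: good A and good B are complements.

-1.400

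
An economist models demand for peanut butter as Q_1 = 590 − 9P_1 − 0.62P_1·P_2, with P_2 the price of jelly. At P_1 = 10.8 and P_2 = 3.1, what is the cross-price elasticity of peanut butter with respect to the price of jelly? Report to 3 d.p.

-0.044

At P_1 = 10.8 and P_2 = 3.1: Q_1 = 472.042.
∂Q_1/∂P_2 = -0.62P_1 = -0.62(10.8) = -6.6960.
ε = (∂Q_1/∂P_2)(P_2/Q_1) = -6.6960 × (3.1/472.042) ≈ -0.044.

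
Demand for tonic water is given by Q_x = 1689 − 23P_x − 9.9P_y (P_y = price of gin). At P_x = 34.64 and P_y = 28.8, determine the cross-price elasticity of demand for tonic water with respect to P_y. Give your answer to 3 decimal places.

-0.470

At P_x = 34.64 and P_y = 28.8: Q_x = 607.16.
∂Q_x/∂P_y = -9.9.
ε = (∂Q_x/∂P_y)(P_y/Q_x) = -9.9 × (28.8/607.16) ≈ -0.470.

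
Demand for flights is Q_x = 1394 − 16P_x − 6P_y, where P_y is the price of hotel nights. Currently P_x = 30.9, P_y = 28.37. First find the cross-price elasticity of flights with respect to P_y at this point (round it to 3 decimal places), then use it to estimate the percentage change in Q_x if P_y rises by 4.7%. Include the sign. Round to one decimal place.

-1.1%

At P_x = 30.9, P_y = 28.37: Q_x = 729.38.
∂Q_x/∂P_y = -6.
ε = (∂Q_x/∂P_y)(P_y/Q_x) = -6.0000 × 28.37/729.38 ≈ -0.233.
%ΔQ_x ≈ ε × %ΔP_y = -0.233 × (4.7%) = -1.1%.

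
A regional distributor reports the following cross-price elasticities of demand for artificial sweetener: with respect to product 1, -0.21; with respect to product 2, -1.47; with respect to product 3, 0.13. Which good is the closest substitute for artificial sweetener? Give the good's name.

product 3

Substitutes have ε > 0. Among the positive values, 0.13 (product 3) is largest.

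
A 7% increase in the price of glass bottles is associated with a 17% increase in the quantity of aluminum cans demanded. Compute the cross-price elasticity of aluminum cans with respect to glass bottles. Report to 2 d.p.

2.43

ε = (%ΔQ of aluminum cans) / (%ΔP of glass bottles) = (17%) / (7%) ≈ 2.43.
Positive cross-price elasticity: substitutes.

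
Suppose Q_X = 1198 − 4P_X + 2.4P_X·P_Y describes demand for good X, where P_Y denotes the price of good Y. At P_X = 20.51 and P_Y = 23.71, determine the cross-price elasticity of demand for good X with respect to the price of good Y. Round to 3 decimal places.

At P_X = 20.51 and P_Y = 23.71: Q_X = 2283.061.
∂Q_X/∂P_Y = 2.4P_X = 2.4(20.51) = 49.2240.
ε = (∂Q_X/∂P_Y)(P_Y/Q_X) = 49.2240 × (23.71/2283.061) ≈ 0.511.

0.511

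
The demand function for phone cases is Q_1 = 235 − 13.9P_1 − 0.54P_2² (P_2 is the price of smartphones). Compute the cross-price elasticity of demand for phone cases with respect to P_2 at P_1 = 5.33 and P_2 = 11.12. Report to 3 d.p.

-1.419

At P_1 = 5.33 and P_2 = 11.12: Q_1 = 94.140.
∂Q_1/∂P_2 = -1.08P_2 = -1.08(11.12) = -12.0096.
ε = (∂Q_1/∂P_2)(P_2/Q_1) = -12.0096 × (11.12/94.140) ≈ -1.419.
ε < 0: complements.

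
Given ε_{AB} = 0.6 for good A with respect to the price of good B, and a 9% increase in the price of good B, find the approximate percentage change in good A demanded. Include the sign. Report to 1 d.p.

5.4%

%ΔQ ≈ ε × %ΔP of good B = 0.6 × (9%) = 5.4%.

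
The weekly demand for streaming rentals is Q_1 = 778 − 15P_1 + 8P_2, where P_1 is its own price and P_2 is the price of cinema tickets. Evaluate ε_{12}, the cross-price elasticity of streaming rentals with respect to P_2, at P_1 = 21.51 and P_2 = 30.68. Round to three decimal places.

0.350

At P_1 = 21.51 and P_2 = 30.68: Q_1 = 700.79.
∂Q_1/∂P_2 = 8.
ε = (∂Q_1/∂P_2)(P_2/Q_1) = 8 × (30.68/700.79) ≈ 0.350.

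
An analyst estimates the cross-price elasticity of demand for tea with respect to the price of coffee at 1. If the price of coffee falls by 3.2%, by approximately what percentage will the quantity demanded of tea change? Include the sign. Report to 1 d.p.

%ΔQ ≈ ε × %ΔP of coffee = 1 × (-3.2%) = -3.2%.
Demand for tea falls by about 3.2%.

-3.2%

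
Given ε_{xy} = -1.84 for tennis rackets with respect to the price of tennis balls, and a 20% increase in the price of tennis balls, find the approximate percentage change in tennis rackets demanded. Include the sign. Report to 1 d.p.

-36.8%

%ΔQ ≈ ε × %ΔP of tennis balls = -1.84 × (20%) = -36.8%.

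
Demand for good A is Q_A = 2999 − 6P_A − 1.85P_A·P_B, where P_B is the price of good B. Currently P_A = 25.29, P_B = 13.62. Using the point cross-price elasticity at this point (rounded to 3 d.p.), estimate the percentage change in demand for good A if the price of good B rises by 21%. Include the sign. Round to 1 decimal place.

-6.0%

At P_A = 25.29, P_B = 13.62: Q_A = 2210.028.
∂Q_A/∂P_B = -1.85P_A = -46.7865.
ε = (∂Q_A/∂P_B)(P_B/Q_A) = -46.7865 × 13.62/2210.028 ≈ -0.288.
%ΔQ_A ≈ ε × %ΔP_B = -0.288 × (21%) = -6.0%.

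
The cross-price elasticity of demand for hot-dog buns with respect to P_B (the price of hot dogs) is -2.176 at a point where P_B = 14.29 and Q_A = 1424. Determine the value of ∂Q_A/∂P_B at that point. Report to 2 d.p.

-216.84

ε = (∂Q_A/∂P_B)·(P_B/Q_A) ⇒ ∂Q_A/∂P_B = ε·Q_A/P_B = -2.176 × 1424/14.29 ≈ -216.84.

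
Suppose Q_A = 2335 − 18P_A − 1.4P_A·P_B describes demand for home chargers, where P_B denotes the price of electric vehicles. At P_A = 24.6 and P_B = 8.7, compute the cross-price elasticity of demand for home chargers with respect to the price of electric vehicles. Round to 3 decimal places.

-0.188

At P_A = 24.6 and P_B = 8.7: Q_A = 1592.572.
∂Q_A/∂P_B = -1.4P_A = -1.4(24.6) = -34.4400.
ε = (∂Q_A/∂P_B)(P_B/Q_A) = -34.4400 × (8.7/1592.572) ≈ -0.188.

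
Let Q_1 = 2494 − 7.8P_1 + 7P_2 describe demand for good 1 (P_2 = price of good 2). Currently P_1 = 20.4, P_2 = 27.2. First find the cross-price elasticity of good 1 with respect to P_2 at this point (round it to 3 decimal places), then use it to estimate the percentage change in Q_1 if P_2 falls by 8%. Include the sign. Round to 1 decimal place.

-0.6%

At P_1 = 20.4, P_2 = 27.2: Q_1 = 2525.28.
∂Q_1/∂P_2 = 7.
ε = (∂Q_1/∂P_2)(P_2/Q_1) = 7.0000 × 27.2/2525.28 ≈ 0.075.
%ΔQ_1 ≈ ε × %ΔP_2 = 0.075 × (-8%) = -0.6%.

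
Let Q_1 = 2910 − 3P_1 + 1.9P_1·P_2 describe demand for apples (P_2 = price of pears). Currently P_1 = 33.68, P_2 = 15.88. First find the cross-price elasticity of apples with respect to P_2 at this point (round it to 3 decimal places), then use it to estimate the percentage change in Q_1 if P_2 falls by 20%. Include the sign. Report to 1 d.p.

-5.3%

At P_1 = 33.68, P_2 = 15.88: Q_1 = 3825.153.
∂Q_1/∂P_2 = 1.9P_1 = 63.9920.
ε = (∂Q_1/∂P_2)(P_2/Q_1) = 63.9920 × 15.88/3825.153 ≈ 0.266.
%ΔQ_1 ≈ ε × %ΔP_2 = 0.266 × (-20%) = -5.3%.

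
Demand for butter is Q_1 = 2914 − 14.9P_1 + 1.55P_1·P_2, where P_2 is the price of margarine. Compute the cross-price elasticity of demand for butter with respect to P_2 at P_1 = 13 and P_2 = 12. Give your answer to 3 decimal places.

0.082

At P_1 = 13 and P_2 = 12: Q_1 = 2962.1.
∂Q_1/∂P_2 = 1.55P_1 = 1.55(13) = 20.1500.
ε = (∂Q_1/∂P_2)(P_2/Q_1) = 20.1500 × (12/2962.1) ≈ 0.082.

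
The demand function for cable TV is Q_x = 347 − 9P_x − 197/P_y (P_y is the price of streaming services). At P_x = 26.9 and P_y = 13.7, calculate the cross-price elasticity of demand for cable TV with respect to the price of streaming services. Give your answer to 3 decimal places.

At P_x = 26.9 and P_y = 13.7: Q_x = 90.520.
∂Q_x/∂P_y = 197/P_y² = 1.0496.
ε = (∂Q_x/∂P_y)(P_y/Q_x) = 1.0496 × (13.7/90.520) ≈ 0.159.
ε > 0: substitutes.

0.159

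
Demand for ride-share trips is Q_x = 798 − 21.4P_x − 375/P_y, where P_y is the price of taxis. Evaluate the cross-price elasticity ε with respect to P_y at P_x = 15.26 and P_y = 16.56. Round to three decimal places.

0.050

At P_x = 15.26 and P_y = 16.56: Q_x = 448.791.
∂Q_x/∂P_y = 375/P_y² = 1.3674.
ε = (∂Q_x/∂P_y)(P_y/Q_x) = 1.3674 × (16.56/448.791) ≈ 0.050.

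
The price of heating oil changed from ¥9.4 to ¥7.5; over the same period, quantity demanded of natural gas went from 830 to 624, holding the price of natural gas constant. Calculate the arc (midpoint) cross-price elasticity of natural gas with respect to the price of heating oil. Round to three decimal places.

1.260

ΔQ_A = 624 − 830 = -206; ΔP_B = 7.5 − 9.4 = -1.9.
Midpoints: Q̄_A = 727.0, P̄_B = 8.45.
ε = (ΔQ_A/Q̄_A)/(ΔP_B/P̄_B) = (-206/727.0)/(-1.9/8.45) ≈ 1.260.
ε > 0: natural gas and heating oil are substitutes.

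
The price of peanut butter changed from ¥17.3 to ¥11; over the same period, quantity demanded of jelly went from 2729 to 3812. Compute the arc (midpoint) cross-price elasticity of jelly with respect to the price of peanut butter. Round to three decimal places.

ΔQ_A = 3812 − 2729 = 1083; ΔP_B = 11 − 17.3 = -6.3.
Midpoints: Q̄_A = 3270.5, P̄_B = 14.15.
ε = (ΔQ_A/Q̄_A)/(ΔP_B/P̄_B) = (1083/3270.5)/(-6.3/14.15) ≈ -0.744.
ε < 0: jelly and peanut butter are complements.

-0.744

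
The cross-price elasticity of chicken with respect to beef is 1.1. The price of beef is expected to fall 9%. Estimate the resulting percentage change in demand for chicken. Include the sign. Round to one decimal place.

%ΔQ ≈ ε × %ΔP of beef = 1.1 × (-9%) = -9.9%.
Demand for chicken falls by about 9.9%.

-9.9%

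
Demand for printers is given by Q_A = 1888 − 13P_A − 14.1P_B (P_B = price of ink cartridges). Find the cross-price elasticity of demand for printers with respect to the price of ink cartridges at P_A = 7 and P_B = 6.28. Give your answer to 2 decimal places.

At P_A = 7 and P_B = 6.28: Q_A = 1708.452.
∂Q_A/∂P_B = -14.1.
ε = (∂Q_A/∂P_B)(P_B/Q_A) = -14.1 × (6.28/1708.452) ≈ -0.05.
Since ε < 0, printers and ink cartridges are complements.

-0.05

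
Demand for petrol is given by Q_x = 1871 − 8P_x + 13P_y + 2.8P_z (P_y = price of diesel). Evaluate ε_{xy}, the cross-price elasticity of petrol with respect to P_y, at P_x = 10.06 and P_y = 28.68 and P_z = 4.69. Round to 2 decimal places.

0.17

At P_x = 10.06 and P_y = 28.68 and P_z = 4.69: Q_x = 2176.492.
∂Q_x/∂P_y = 13.
ε = (∂Q_x/∂P_y)(P_y/Q_x) = 13 × (28.68/2176.492) ≈ 0.17.
Since ε > 0, petrol and diesel are substitutes.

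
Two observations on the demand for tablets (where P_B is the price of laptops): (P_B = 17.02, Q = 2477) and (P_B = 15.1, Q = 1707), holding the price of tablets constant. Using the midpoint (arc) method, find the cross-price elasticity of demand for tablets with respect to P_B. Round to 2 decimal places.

3.08

ΔQ_A = 1707 − 2477 = -770; ΔP_B = 15.1 − 17.02 = -1.92.
Midpoints: Q̄_A = 2092.0, P̄_B = 16.06.
ε = (ΔQ_A/Q̄_A)/(ΔP_B/P̄_B) = (-770/2092.0)/(-1.92/16.06) ≈ 3.08.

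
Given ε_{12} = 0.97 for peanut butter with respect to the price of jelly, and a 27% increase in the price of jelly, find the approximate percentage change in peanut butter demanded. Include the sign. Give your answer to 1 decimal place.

%ΔQ ≈ ε × %ΔP of jelly = 0.97 × (27%) = 26.2%.
Demand for peanut butter rises by about 26.2%.

26.2%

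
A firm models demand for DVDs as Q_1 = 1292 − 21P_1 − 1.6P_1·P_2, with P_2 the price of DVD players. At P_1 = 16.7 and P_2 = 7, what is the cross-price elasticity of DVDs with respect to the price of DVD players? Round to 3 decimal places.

-0.248

At P_1 = 16.7 and P_2 = 7: Q_1 = 754.26.
∂Q_1/∂P_2 = -1.6P_1 = -1.6(16.7) = -26.7200.
ε = (∂Q_1/∂P_2)(P_2/Q_1) = -26.7200 × (7/754.26) ≈ -0.248.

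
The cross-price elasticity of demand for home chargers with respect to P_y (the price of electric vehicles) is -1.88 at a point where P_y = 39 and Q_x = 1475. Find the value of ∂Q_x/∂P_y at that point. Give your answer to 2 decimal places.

-71.10

ε = (∂Q_x/∂P_y)·(P_y/Q_x) ⇒ ∂Q_x/∂P_y = ε·Q_x/P_y = -1.88 × 1475/39 ≈ -71.10.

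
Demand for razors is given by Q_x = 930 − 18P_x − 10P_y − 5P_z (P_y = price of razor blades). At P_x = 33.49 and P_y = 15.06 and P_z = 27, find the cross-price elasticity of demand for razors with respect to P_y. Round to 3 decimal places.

-3.622

At P_x = 33.49 and P_y = 15.06 and P_z = 27: Q_x = 41.58.
∂Q_x/∂P_y = -10.
ε = (∂Q_x/∂P_y)(P_y/Q_x) = -10 × (15.06/41.58) ≈ -3.622.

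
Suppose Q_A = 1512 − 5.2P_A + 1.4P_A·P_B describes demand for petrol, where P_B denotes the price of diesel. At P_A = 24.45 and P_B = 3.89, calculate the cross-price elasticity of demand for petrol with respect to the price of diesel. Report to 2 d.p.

0.09

At P_A = 24.45 and P_B = 3.89: Q_A = 1518.015.
∂Q_A/∂P_B = 1.4P_A = 1.4(24.45) = 34.2300.
ε = (∂Q_A/∂P_B)(P_B/Q_A) = 34.2300 × (3.89/1518.015) ≈ 0.09.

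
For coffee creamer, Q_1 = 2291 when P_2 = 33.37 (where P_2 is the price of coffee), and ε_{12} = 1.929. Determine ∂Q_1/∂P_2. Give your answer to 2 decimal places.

132.43

ε = (∂Q_1/∂P_2)·(P_2/Q_1) ⇒ ∂Q_1/∂P_2 = ε·Q_1/P_2 = 1.929 × 2291/33.37 ≈ 132.43.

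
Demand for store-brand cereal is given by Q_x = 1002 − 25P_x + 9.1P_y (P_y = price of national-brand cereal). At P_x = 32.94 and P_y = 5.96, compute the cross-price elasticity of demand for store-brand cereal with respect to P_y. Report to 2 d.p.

0.23

At P_x = 32.94 and P_y = 5.96: Q_x = 232.736.
∂Q_x/∂P_y = 9.1.
ε = (∂Q_x/∂P_y)(P_y/Q_x) = 9.1 × (5.96/232.736) ≈ 0.23.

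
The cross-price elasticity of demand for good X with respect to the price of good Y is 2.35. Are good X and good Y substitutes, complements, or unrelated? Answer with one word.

ε = 2.35 > 0, so a higher price of good Y raises demand for good X: substitutes.

substitutes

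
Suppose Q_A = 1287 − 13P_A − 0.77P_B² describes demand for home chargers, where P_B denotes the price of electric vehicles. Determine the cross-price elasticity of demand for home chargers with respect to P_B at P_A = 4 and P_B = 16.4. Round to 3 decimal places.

At P_A = 4 and P_B = 16.4: Q_A = 1027.901.
∂Q_A/∂P_B = -1.54P_B = -1.54(16.4) = -25.2560.
ε = (∂Q_A/∂P_B)(P_B/Q_A) = -25.2560 × (16.4/1027.901) ≈ -0.403.
ε < 0: complements.

-0.403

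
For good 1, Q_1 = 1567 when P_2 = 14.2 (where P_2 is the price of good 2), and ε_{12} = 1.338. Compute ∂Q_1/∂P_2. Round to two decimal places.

147.65

ε = (∂Q_1/∂P_2)·(P_2/Q_1) ⇒ ∂Q_1/∂P_2 = ε·Q_1/P_2 = 1.338 × 1567/14.2 ≈ 147.65.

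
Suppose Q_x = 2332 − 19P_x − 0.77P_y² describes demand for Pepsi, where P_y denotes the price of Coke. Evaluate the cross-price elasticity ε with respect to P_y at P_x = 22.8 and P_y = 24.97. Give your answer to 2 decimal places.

At P_x = 22.8 and P_y = 24.97: Q_x = 1418.704.
∂Q_x/∂P_y = -1.54P_y = -1.54(24.97) = -38.4538.
ε = (∂Q_x/∂P_y)(P_y/Q_x) = -38.4538 × (24.97/1418.704) ≈ -0.68.
ε < 0: complements.

-0.68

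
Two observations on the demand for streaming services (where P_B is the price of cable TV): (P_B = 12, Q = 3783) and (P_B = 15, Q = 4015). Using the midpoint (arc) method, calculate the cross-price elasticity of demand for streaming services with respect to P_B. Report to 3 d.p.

0.268

ΔQ_A = 4015 − 3783 = 232; ΔP_B = 15 − 12 = 3.
Midpoints: Q̄_A = 3899.0, P̄_B = 13.50.
ε = (ΔQ_A/Q̄_A)/(ΔP_B/P̄_B) = (232/3899.0)/(3/13.50) ≈ 0.268.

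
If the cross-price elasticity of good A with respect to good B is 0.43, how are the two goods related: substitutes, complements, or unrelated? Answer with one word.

ε = 0.43 > 0, so a higher price of good B raises demand for good A: substitutes.

substitutes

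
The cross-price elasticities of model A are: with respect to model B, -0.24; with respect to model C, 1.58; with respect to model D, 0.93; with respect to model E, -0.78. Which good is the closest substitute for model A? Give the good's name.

model C

Substitutes have ε > 0. Among the positive values, 1.58 (model C) is largest.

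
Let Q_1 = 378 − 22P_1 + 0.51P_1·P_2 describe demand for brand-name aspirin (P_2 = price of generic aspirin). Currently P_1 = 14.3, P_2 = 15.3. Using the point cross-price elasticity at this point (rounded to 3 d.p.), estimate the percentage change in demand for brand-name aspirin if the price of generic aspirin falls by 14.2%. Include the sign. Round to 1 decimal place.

At P_1 = 14.3, P_2 = 15.3: Q_1 = 174.983.
∂Q_1/∂P_2 = 0.51P_1 = 7.2930.
ε = (∂Q_1/∂P_2)(P_2/Q_1) = 7.2930 × 15.3/174.983 ≈ 0.638.
%ΔQ_1 ≈ ε × %ΔP_2 = 0.638 × (-14.2%) = -9.1%.

-9.1%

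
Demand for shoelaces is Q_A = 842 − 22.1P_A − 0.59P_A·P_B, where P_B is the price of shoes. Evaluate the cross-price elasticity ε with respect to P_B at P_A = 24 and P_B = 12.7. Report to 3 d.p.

At P_A = 24 and P_B = 12.7: Q_A = 131.768.
∂Q_A/∂P_B = -0.59P_A = -0.59(24) = -14.1600.
ε = (∂Q_A/∂P_B)(P_B/Q_A) = -14.1600 × (12.7/131.768) ≈ -1.365.

-1.365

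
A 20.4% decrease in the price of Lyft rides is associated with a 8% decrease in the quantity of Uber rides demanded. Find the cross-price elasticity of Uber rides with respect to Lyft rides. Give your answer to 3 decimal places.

0.392

ε = (%ΔQ of Uber rides) / (%ΔP of Lyft rides) = (-8%) / (-20.4%) ≈ 0.392.
Positive cross-price elasticity: substitutes.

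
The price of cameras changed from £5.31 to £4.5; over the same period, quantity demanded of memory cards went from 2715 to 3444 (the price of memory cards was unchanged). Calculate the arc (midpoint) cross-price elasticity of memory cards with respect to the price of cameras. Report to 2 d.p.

-1.43

ΔQ_A = 3444 − 2715 = 729; ΔP_B = 4.5 − 5.31 = -0.81.
Midpoints: Q̄_A = 3079.5, P̄_B = 4.90.
ε = (ΔQ_A/Q̄_A)/(ΔP_B/P̄_B) = (729/3079.5)/(-0.81/4.90) ≈ -1.43.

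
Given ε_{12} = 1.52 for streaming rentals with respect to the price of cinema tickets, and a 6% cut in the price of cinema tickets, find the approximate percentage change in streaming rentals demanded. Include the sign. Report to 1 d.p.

%ΔQ ≈ ε × %ΔP of cinema tickets = 1.52 × (-6%) = -9.1%.

-9.1%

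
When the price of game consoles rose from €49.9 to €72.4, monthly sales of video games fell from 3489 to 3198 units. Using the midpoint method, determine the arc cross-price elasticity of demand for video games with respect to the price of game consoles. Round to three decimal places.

-0.237

ΔQ_A = 3198 − 3489 = -291; ΔP_B = 72.4 − 49.9 = 22.5.
Midpoints: Q̄_A = 3343.5, P̄_B = 61.15.
ε = (ΔQ_A/Q̄_A)/(ΔP_B/P̄_B) = (-291/3343.5)/(22.5/61.15) ≈ -0.237.
ε < 0: video games and game consoles are complements.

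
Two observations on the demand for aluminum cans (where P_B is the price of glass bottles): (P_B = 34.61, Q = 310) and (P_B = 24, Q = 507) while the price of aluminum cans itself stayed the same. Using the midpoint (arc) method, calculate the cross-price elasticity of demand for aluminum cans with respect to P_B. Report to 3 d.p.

-1.332

ΔQ_A = 507 − 310 = 197; ΔP_B = 24 − 34.61 = -10.61.
Midpoints: Q̄_A = 408.5, P̄_B = 29.30.
ε = (ΔQ_A/Q̄_A)/(ΔP_B/P̄_B) = (197/408.5)/(-10.61/29.30) ≈ -1.332.
ε < 0: aluminum cans and glass bottles are complements.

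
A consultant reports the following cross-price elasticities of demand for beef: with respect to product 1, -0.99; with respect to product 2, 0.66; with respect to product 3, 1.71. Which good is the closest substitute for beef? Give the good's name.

product 3

Substitutes have ε > 0. Among the positive values, 1.71 (product 3) is largest.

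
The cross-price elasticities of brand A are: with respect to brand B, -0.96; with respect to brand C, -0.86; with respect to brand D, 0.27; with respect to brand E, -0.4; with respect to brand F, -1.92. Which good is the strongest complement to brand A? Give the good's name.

Complements have ε < 0. The most negative value is -1.92 (brand F).

brand F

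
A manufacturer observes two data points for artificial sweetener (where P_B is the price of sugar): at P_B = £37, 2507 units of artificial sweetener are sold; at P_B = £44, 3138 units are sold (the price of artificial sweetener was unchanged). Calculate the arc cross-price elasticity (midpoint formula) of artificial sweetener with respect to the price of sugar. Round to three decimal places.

1.293

ΔQ_A = 3138 − 2507 = 631; ΔP_B = 44 − 37 = 7.
Midpoints: Q̄_A = 2822.5, P̄_B = 40.50.
ε = (ΔQ_A/Q̄_A)/(ΔP_B/P̄_B) = (631/2822.5)/(7/40.50) ≈ 1.293.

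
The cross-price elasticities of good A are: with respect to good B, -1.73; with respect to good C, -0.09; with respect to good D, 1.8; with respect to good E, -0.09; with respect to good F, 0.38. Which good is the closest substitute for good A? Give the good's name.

good D

Substitutes have ε > 0. Among the positive values, 1.8 (good D) is largest.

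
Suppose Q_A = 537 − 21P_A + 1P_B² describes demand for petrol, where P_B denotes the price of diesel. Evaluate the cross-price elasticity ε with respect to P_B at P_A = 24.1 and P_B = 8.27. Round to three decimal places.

1.378

At P_A = 24.1 and P_B = 8.27: Q_A = 99.293.
∂Q_A/∂P_B = 2P_B = 2(8.27) = 16.5400.
ε = (∂Q_A/∂P_B)(P_B/Q_A) = 16.5400 × (8.27/99.293) ≈ 1.378.
ε > 0: substitutes.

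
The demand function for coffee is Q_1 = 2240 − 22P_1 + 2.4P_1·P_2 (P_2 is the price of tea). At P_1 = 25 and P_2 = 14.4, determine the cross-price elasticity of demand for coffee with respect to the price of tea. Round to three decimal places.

At P_1 = 25 and P_2 = 14.4: Q_1 = 2554.
∂Q_1/∂P_2 = 2.4P_1 = 2.4(25) = 60.0000.
ε = (∂Q_1/∂P_2)(P_2/Q_1) = 60.0000 × (14.4/2554) ≈ 0.338.
ε > 0: substitutes.

0.338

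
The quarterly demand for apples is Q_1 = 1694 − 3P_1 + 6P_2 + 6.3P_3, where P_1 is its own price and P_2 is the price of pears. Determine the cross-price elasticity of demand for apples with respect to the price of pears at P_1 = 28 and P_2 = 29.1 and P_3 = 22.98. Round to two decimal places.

At P_1 = 28 and P_2 = 29.1 and P_3 = 22.98: Q_1 = 1929.374.
∂Q_1/∂P_2 = 6.
ε = (∂Q_1/∂P_2)(P_2/Q_1) = 6 × (29.1/1929.374) ≈ 0.09.
Since ε > 0, apples and pears are substitutes.

0.09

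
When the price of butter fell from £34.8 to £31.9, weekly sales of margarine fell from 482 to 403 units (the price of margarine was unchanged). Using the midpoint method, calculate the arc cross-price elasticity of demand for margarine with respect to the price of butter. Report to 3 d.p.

2.053

ΔQ_A = 403 − 482 = -79; ΔP_B = 31.9 − 34.8 = -2.9.
Midpoints: Q̄_A = 442.5, P̄_B = 33.35.
ε = (ΔQ_A/Q̄_A)/(ΔP_B/P̄_B) = (-79/442.5)/(-2.9/33.35) ≈ 2.053.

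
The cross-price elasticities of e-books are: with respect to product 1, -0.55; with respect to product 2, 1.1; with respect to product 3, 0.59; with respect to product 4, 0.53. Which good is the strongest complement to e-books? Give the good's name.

product 1

Complements have ε < 0. The most negative value is -0.55 (product 1).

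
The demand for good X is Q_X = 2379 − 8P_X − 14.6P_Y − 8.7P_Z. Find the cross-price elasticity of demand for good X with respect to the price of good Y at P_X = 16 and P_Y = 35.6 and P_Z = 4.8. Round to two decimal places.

At P_X = 16 and P_Y = 35.6 and P_Z = 4.8: Q_X = 1689.48.
∂Q_X/∂P_Y = -14.6.
ε = (∂Q_X/∂P_Y)(P_Y/Q_X) = -14.6 × (35.6/1689.48) ≈ -0.31.
Since ε < 0, good X and good Y are complements.

-0.31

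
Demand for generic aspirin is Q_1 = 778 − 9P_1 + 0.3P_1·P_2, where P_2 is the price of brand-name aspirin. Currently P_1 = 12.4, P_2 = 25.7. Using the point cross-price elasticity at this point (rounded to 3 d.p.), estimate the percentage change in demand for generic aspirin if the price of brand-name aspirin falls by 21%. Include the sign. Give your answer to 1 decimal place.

-2.6%

At P_1 = 12.4, P_2 = 25.7: Q_1 = 762.004.
∂Q_1/∂P_2 = 0.3P_1 = 3.7200.
ε = (∂Q_1/∂P_2)(P_2/Q_1) = 3.7200 × 25.7/762.004 ≈ 0.125.
%ΔQ_1 ≈ ε × %ΔP_2 = 0.125 × (-21%) = -2.6%.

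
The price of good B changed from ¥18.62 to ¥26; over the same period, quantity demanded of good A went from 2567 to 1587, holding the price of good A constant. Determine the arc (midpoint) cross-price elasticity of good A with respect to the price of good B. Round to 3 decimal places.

-1.426

ΔQ_A = 1587 − 2567 = -980; ΔP_B = 26 − 18.62 = 7.38.
Midpoints: Q̄_A = 2077.0, P̄_B = 22.31.
ε = (ΔQ_A/Q̄_A)/(ΔP_B/P̄_B) = (-980/2077.0)/(7.38/22.31) ≈ -1.426.
ε < 0: good A and good B are complements.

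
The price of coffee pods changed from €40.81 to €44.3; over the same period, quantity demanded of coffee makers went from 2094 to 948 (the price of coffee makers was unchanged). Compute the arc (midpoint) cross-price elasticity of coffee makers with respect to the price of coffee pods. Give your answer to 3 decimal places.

-9.187

ΔQ_A = 948 − 2094 = -1146; ΔP_B = 44.3 − 40.81 = 3.49.
Midpoints: Q̄_A = 1521.0, P̄_B = 42.55.
ε = (ΔQ_A/Q̄_A)/(ΔP_B/P̄_B) = (-1146/1521.0)/(3.49/42.55) ≈ -9.187.
ε < 0: coffee makers and coffee pods are complements.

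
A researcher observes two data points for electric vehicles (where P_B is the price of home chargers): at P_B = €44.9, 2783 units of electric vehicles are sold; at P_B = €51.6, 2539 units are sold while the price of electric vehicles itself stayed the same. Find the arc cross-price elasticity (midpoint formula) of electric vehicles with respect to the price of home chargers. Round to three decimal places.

ΔQ_A = 2539 − 2783 = -244; ΔP_B = 51.6 − 44.9 = 6.7.
Midpoints: Q̄_A = 2661.0, P̄_B = 48.25.
ε = (ΔQ_A/Q̄_A)/(ΔP_B/P̄_B) = (-244/2661.0)/(6.7/48.25) ≈ -0.660.

-0.660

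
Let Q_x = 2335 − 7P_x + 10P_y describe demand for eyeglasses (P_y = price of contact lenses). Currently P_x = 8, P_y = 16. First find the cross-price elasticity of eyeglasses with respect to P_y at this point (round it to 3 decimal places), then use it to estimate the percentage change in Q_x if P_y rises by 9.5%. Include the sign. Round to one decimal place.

0.6%

At P_x = 8, P_y = 16: Q_x = 2439.
∂Q_x/∂P_y = 10.
ε = (∂Q_x/∂P_y)(P_y/Q_x) = 10.0000 × 16/2439 ≈ 0.066.
%ΔQ_x ≈ ε × %ΔP_y = 0.066 × (9.5%) = 0.6%.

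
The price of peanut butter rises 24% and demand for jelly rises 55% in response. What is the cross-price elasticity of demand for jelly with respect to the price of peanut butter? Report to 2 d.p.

ε = (%ΔQ of jelly) / (%ΔP of peanut butter) = (55%) / (24%) ≈ 2.29.

2.29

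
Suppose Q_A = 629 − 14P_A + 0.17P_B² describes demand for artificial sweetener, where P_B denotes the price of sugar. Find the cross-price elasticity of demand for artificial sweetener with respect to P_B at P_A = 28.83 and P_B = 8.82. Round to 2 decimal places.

0.11

At P_A = 28.83 and P_B = 8.82: Q_A = 238.605.
∂Q_A/∂P_B = 0.34P_B = 0.34(8.82) = 2.9988.
ε = (∂Q_A/∂P_B)(P_B/Q_A) = 2.9988 × (8.82/238.605) ≈ 0.11.
ε > 0: substitutes.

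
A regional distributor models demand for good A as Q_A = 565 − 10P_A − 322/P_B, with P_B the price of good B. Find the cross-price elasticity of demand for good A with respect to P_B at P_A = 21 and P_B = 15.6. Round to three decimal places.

At P_A = 21 and P_B = 15.6: Q_A = 334.359.
∂Q_A/∂P_B = 322/P_B² = 1.3231.
ε = (∂Q_A/∂P_B)(P_B/Q_A) = 1.3231 × (15.6/334.359) ≈ 0.062.
ε > 0: substitutes.

0.062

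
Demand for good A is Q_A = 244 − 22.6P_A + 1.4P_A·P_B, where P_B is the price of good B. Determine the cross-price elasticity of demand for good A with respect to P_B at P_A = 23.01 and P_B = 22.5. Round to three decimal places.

1.615

At P_A = 23.01 and P_B = 22.5: Q_A = 448.789.
∂Q_A/∂P_B = 1.4P_A = 1.4(23.01) = 32.2140.
ε = (∂Q_A/∂P_B)(P_B/Q_A) = 32.2140 × (22.5/448.789) ≈ 1.615.
ε > 0: substitutes.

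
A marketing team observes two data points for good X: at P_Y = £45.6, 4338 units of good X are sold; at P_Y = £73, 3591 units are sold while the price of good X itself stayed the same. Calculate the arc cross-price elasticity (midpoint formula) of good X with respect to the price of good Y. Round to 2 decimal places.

-0.41

ΔQ_X = 3591 − 4338 = -747; ΔP_Y = 73 − 45.6 = 27.4.
Midpoints: Q̄_X = 3964.5, P̄_Y = 59.30.
ε = (ΔQ_X/Q̄_X)/(ΔP_Y/P̄_Y) = (-747/3964.5)/(27.4/59.30) ≈ -0.41.
ε < 0: good X and good Y are complements.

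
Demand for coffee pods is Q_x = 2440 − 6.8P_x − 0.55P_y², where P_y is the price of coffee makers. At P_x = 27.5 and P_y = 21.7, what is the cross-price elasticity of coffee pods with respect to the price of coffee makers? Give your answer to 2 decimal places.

-0.26

At P_x = 27.5 and P_y = 21.7: Q_x = 1994.010.
∂Q_x/∂P_y = -1.1P_y = -1.1(21.7) = -23.8700.
ε = (∂Q_x/∂P_y)(P_y/Q_x) = -23.8700 × (21.7/1994.010) ≈ -0.26.
ε < 0: complements.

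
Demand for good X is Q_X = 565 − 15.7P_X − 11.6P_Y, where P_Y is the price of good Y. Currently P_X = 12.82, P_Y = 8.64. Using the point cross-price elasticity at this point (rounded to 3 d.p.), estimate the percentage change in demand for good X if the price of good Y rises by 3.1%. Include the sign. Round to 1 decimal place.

-1.2%

At P_X = 12.82, P_Y = 8.64: Q_X = 263.502.
∂Q_X/∂P_Y = -11.6.
ε = (∂Q_X/∂P_Y)(P_Y/Q_X) = -11.6000 × 8.64/263.502 ≈ -0.380.
%ΔQ_X ≈ ε × %ΔP_Y = -0.380 × (3.1%) = -1.2%.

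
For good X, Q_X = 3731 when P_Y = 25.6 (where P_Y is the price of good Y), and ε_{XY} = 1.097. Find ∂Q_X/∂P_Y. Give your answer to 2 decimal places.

ε = (∂Q_X/∂P_Y)·(P_Y/Q_X) ⇒ ∂Q_X/∂P_Y = ε·Q_X/P_Y = 1.097 × 3731/25.6 ≈ 159.88.

159.88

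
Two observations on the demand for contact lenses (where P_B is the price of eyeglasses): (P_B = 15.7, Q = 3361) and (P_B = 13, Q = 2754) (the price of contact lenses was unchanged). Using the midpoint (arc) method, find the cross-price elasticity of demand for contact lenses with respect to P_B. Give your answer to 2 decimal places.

1.06

ΔQ_A = 2754 − 3361 = -607; ΔP_B = 13 − 15.7 = -2.7.
Midpoints: Q̄_A = 3057.5, P̄_B = 14.35.
ε = (ΔQ_A/Q̄_A)/(ΔP_B/P̄_B) = (-607/3057.5)/(-2.7/14.35) ≈ 1.06.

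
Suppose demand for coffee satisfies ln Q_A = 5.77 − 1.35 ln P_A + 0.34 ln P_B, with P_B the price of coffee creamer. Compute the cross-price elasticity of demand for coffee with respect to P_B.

0.34

In a log-linear (constant-elasticity) demand function, the coefficient on ln P_B is the cross-price elasticity.
ε = 0.34. Positive, so coffee and coffee creamer are substitutes.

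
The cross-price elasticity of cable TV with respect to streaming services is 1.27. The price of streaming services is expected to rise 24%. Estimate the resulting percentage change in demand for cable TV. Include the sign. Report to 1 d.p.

%ΔQ ≈ ε × %ΔP of streaming services = 1.27 × (24%) = 30.5%.

30.5%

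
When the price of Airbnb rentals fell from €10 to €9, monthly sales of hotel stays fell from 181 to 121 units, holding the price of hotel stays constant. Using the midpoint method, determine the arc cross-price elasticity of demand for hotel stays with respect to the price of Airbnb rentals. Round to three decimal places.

3.775

ΔQ_A = 121 − 181 = -60; ΔP_B = 9 − 10 = -1.
Midpoints: Q̄_A = 151.0, P̄_B = 9.50.
ε = (ΔQ_A/Q̄_A)/(ΔP_B/P̄_B) = (-60/151.0)/(-1/9.50) ≈ 3.775.
ε > 0: hotel stays and Airbnb rentals are substitutes.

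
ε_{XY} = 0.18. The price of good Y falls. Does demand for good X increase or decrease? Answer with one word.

ε > 0 and the price of good Y falls, so the quantity of good X moves in the same direction: it decreases.

decrease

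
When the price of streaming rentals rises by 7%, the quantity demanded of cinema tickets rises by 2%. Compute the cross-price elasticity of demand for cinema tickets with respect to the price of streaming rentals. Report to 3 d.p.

0.286

ε = (%ΔQ of cinema tickets) / (%ΔP of streaming rentals) = (2%) / (7%) ≈ 0.286.
Positive cross-price elasticity: substitutes.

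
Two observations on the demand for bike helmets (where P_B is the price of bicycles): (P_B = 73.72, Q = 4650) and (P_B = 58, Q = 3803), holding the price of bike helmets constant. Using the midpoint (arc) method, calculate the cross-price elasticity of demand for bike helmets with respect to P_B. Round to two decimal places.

0.84

ΔQ_A = 3803 − 4650 = -847; ΔP_B = 58 − 73.72 = -15.72.
Midpoints: Q̄_A = 4226.5, P̄_B = 65.86.
ε = (ΔQ_A/Q̄_A)/(ΔP_B/P̄_B) = (-847/4226.5)/(-15.72/65.86) ≈ 0.84.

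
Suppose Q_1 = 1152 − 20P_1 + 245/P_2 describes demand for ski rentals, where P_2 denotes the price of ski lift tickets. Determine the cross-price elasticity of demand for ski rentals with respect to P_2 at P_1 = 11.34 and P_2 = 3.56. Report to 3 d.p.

-0.069

At P_1 = 11.34 and P_2 = 3.56: Q_1 = 994.020.
∂Q_1/∂P_2 = −245/P_2² = -19.3315.
ε = (∂Q_1/∂P_2)(P_2/Q_1) = -19.3315 × (3.56/994.020) ≈ -0.069.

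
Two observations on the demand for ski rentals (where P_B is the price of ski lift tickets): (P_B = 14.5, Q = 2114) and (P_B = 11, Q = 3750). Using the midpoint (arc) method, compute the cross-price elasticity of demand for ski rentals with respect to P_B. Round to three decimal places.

-2.033

ΔQ_A = 3750 − 2114 = 1636; ΔP_B = 11 − 14.5 = -3.5.
Midpoints: Q̄_A = 2932.0, P̄_B = 12.75.
ε = (ΔQ_A/Q̄_A)/(ΔP_B/P̄_B) = (1636/2932.0)/(-3.5/12.75) ≈ -2.033.
ε < 0: ski rentals and ski lift tickets are complements.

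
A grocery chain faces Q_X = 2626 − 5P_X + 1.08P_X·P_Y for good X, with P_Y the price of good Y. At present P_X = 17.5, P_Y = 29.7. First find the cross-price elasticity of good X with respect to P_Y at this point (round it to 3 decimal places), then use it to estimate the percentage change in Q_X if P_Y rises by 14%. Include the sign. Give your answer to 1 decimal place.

At P_X = 17.5, P_Y = 29.7: Q_X = 3099.83.
∂Q_X/∂P_Y = 1.08P_X = 18.9000.
ε = (∂Q_X/∂P_Y)(P_Y/Q_X) = 18.9000 × 29.7/3099.83 ≈ 0.181.
%ΔQ_X ≈ ε × %ΔP_Y = 0.181 × (14%) = 2.5%.

2.5%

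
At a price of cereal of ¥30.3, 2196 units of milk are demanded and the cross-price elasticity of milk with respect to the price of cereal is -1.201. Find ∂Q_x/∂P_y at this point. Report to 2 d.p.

ε = (∂Q_x/∂P_y)·(P_y/Q_x) ⇒ ∂Q_x/∂P_y = ε·Q_x/P_y = -1.201 × 2196/30.3 ≈ -87.04.

-87.04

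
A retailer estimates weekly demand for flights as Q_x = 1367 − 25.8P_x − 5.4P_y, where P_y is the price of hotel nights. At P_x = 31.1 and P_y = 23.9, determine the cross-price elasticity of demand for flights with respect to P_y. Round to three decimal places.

At P_x = 31.1 and P_y = 23.9: Q_x = 435.56.
∂Q_x/∂P_y = -5.4.
ε = (∂Q_x/∂P_y)(P_y/Q_x) = -5.4 × (23.9/435.56) ≈ -0.296.

-0.296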